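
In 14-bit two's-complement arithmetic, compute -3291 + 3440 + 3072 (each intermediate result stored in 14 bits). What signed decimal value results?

3221

-3291 + 3440 = 149 (00000010010101)
149 + 3072 = 3221 (00110010010101)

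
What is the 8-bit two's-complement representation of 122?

01111010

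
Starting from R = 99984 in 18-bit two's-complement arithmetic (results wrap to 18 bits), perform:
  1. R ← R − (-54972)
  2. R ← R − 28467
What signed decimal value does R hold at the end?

Start: R = 99984 = 011000011010010000.
R = 99984 − (-54972) = 154956; wraps to -107188 = 100101110101001100
R = -107188 − 28467 = -135655; wraps to 126489 = 011110111000011001

126489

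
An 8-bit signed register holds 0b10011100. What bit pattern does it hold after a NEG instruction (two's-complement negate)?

01100100

Invert: 01100011. Add 1: 01100100.
Check: 10011100 = -100, 01100100 = 100.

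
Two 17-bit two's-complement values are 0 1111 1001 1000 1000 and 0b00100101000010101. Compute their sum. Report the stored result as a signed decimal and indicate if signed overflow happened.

-48227; overflow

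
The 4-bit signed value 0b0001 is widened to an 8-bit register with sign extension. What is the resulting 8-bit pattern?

MSB of 0001 is 0; replicate it into the new high bits.
0000|0001 → 00000001 (still 1).

00000001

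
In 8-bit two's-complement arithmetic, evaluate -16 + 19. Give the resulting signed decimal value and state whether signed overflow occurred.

-16 → 11110000
19 → 00010011
  11110000
+ 00010011
= 00000011  (discard carry-out 1)
Result 00000011: MSB = 0 → value 3.
Addends have opposite signs, so signed overflow cannot occur.

3; no overflow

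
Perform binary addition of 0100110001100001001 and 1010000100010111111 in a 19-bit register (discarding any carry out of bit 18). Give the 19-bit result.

1110110101111001000

  0100110001100001001
+ 1010000100010111111
= 1110110101111001000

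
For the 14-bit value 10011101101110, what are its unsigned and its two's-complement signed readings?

unsigned = 10094, signed = -6290

Unsigned: 10011101101110 = 10094.
Signed: MSB=1 → 10094 − 16384 = -6290.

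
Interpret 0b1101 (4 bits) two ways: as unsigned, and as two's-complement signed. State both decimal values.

Unsigned: 1101 = 13.
Signed: MSB=1 → 13 − 16 = -3.

unsigned = 13, signed = -3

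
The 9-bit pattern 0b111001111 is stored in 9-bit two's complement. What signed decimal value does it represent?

-49

MSB is 1, so the value is negative.
Unsigned reading: 463. Subtract 2^9 = 512: 463 − 512 = -49.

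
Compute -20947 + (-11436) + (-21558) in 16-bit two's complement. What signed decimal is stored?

11595

-20947 + (-11436) = -32383 (1000000110000001)
-32383 + (-21558) = -53941 → wraps to 11595 (0010110101001011)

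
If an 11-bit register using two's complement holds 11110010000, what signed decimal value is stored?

MSB is 1, so the value is negative.
Unsigned reading: 1936. Subtract 2^11 = 2048: 1936 − 2048 = -112.

-112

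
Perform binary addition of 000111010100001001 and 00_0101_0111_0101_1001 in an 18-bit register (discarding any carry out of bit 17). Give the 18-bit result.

  000111010100001001
+ 000101011101011001
= 001100110001100010

001100110001100010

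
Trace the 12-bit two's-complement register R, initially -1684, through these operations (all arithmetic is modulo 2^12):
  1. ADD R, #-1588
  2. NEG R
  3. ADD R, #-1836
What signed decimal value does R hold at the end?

1436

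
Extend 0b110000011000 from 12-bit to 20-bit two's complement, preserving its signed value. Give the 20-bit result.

11111111110000011000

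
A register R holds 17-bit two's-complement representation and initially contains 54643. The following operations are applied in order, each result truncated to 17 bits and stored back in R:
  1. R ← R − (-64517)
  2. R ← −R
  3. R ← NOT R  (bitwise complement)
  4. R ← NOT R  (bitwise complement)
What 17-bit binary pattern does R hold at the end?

00010111010001000

Start: R = 54643 = 01101010101110011.
R = 54643 − (-64517) = 119160; wraps to -11912 = 11101000101111000
R = −(-11912) = 11912 = 00010111010001000
R = NOT 00010111010001000 = 11101000101110111 = -11913
R = NOT 11101000101110111 = 00010111010001000 = 11912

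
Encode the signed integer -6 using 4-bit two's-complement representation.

|-6| = 6 = 0110 in 4 bits.
Invert the bits: 1001. Add 1: 1010.

1010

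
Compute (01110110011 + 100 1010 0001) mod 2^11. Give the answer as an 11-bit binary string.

  01110110011
+ 10010100001
= 00001010100  (discard carry-out 1)

00001010100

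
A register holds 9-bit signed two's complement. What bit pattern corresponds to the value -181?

|-181| = 181 = 010110101 in 9 bits.
Invert the bits: 101001010. Add 1: 101001011.

101001011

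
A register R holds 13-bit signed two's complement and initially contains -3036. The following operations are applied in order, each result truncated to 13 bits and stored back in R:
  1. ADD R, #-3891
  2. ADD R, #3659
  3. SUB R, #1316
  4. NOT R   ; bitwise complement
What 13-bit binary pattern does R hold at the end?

Start: R = -3036 = 1010000100100.
R = -3036 + (-3891) = -6927; wraps to 1265 = 0010011110001
R = 1265 + 3659 = 4924; wraps to -3268 = 1001100111100
R = -3268 − 1316 = -4584; wraps to 3608 = 0111000011000
R = NOT 0111000011000 = 1000111100111 = -3609

1000111100111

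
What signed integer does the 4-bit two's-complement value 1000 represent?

MSB is 1, so the value is negative.
Invert: 0111. Add 1: 1000 = 8. So the value is −8.

-8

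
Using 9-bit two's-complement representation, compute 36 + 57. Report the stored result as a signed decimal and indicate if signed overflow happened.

93; no overflow

36 → 000100100
57 → 000111001
  000100100
+ 000111001
= 001011101
Result 001011101: MSB = 0 → value 93.
Both addends are non-negative and so is the stored result: no signed overflow.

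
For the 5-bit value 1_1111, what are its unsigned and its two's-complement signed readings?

unsigned = 31, signed = -1

Unsigned: 11111 = 31.
Signed: MSB=1 → 31 − 32 = -1.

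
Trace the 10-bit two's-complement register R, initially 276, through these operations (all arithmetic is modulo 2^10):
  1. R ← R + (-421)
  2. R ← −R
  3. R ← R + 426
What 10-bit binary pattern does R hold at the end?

1000111011

Start: R = 276 = 0100010100.
R = 276 + (-421) = -145 = 1101101111
R = −(-145) = 145 = 0010010001
R = 145 + 426 = 571; wraps to -453 = 1000111011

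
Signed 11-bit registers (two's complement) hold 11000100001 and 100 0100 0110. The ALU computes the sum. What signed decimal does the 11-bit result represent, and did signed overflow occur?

615; overflow

11000100001 = -479 (signed)
100 0100 0110 → 10001000110 = -954 (signed)
  11000100001
+ 10001000110
= 01001100111  (discard carry-out 1)
Result 01001100111: MSB = 0 → value 615.
Both addends are negative but the stored result is non-negative: signed overflow. The true value -479 + (-954) = -1433 lies outside [-1024, 1023].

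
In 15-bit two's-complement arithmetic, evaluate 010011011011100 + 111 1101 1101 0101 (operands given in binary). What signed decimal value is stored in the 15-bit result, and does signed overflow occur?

010011011011100 = 9948 (signed)
111 1101 1101 0101 → 111110111010101 = -555 (signed)
  010011011011100
+ 111110111010101
= 010010010110001  (discard carry-out 1)
Result 010010010110001: MSB = 0 → value 9393.
Addends have opposite signs, so signed overflow cannot occur.

9393; no overflow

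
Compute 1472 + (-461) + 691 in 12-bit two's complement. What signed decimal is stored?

1702

1472 + (-461) = 1011 (001111110011)
1011 + 691 = 1702 (011010100110)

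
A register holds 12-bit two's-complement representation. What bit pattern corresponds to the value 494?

494 is non-negative, so write it directly in 12 bits: 000111101110.

000111101110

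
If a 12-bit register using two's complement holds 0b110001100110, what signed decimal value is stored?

MSB is 1, so the value is negative.
Invert: 001110011001. Add 1: 001110011010 = 922. So the value is −922.

-922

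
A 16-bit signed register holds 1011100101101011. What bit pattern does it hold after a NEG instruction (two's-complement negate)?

Invert: 0100011010010100. Add 1: 0100011010010101.

0100011010010101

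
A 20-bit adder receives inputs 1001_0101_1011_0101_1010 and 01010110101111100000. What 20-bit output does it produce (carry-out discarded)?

11101100011100111010

  10010101101101011010
+ 01010110101111100000
= 11101100011100111010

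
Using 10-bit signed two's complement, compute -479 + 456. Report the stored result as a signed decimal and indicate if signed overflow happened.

-23; no overflow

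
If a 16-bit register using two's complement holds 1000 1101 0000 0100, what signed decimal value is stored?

-29436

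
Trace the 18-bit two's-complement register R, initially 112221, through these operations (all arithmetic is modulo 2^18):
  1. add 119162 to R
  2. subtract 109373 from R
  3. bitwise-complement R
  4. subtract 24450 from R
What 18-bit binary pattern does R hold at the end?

011100001111100011

Start: R = 112221 = 011011011001011101.
R = 112221 + 119162 = 231383; wraps to -30761 = 111000011111010111
R = -30761 − 109373 = -140134; wraps to 122010 = 011101110010011010
R = NOT 011101110010011010 = 100010001101100101 = -122011
R = -122011 − 24450 = -146461; wraps to 115683 = 011100001111100011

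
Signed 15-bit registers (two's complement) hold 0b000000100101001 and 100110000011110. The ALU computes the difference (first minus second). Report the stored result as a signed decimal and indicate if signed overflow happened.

0b000000100101001 → 000000100101001 = 297 (signed)
100110000011110 = -13282 (signed)
Subtract via negate-and-add: invert 100110000011110 + 1 = 011001111100010 (i.e. 13282).
  000000100101001
+ 011001111100010
= 011010100001011
Result 011010100001011: MSB = 0 → value 13579.
Both addends (after negating the subtrahend) are non-negative and so is the stored result: no signed overflow.

13579; no overflow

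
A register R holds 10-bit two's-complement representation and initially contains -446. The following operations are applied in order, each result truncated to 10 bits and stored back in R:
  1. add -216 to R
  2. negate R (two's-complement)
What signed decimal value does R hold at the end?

-362

Start: R = -446 = 1001000010.
R = -446 + (-216) = -662; wraps to 362 = 0101101010
R = −(362) = -362 = 1010010110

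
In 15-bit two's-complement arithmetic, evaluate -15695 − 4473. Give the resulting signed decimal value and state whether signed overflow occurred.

-15695 → 100001010110001
4473 → 001000101111001
Subtract via negate-and-add: invert 001000101111001 + 1 = 110111010000111 (i.e. -4473).
  100001010110001
+ 110111010000111
= 011000100111000  (discard carry-out 1)
Result 011000100111000: MSB = 0 → value 12600.
Both addends (after negating the subtrahend) are negative but the stored result is non-negative: signed overflow. The true value -15695 − 4473 = -20168 lies outside [-16384, 16383].

12600; overflow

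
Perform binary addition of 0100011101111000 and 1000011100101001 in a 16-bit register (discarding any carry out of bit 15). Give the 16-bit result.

1100111010100001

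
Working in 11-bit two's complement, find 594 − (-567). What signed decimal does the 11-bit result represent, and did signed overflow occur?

-887; overflow

594 → 01001010010
-567 → 10111001001
Subtract via negate-and-add: invert 10111001001 + 1 = 01000110111 (i.e. 567).
  01001010010
+ 01000110111
= 10010001001
Result 10010001001: MSB = 1 → 1161 − 2048 = -887.
Both addends (after negating the subtrahend) are non-negative but the stored result is negative: signed overflow. The true value 594 − (-567) = 1161 lies outside [-1024, 1023].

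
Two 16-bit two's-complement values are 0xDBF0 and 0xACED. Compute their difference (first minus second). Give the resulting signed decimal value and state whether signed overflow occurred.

12035; no overflow

0xDBF0 = 1101101111110000 = -9232 (signed)
0xACED = 1010110011101101 = -21267 (signed)
Subtract via negate-and-add: invert 1010110011101101 + 1 = 0101001100010011 (i.e. 21267).
  1101101111110000
+ 0101001100010011
= 0010111100000011  (discard carry-out 1)
Result 0010111100000011: MSB = 0 → value 12035.
Addends (after negating the subtrahend) have opposite signs, so signed overflow cannot occur.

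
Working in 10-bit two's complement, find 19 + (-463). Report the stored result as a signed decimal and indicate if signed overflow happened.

19 → 0000010011
-463 → 1000110001
  0000010011
+ 1000110001
= 1001000100
Result 1001000100: MSB = 1 → 580 − 1024 = -444.
Addends have opposite signs, so signed overflow cannot occur.

-444; no overflow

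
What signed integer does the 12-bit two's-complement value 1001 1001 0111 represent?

MSB is 1, so the value is negative.
Unsigned reading: 2455. Subtract 2^12 = 4096: 2455 − 4096 = -1641.

-1641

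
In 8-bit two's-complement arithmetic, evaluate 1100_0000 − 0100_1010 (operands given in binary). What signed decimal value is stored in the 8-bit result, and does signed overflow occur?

118; overflow

1100_0000 → 11000000 = -64 (signed)
0100_1010 → 01001010 = 74 (signed)
Subtract via negate-and-add: invert 01001010 + 1 = 10110110 (i.e. -74).
  11000000
+ 10110110
= 01110110  (discard carry-out 1)
Result 01110110: MSB = 0 → value 118.
Both addends (after negating the subtrahend) are negative but the stored result is non-negative: signed overflow. The true value -64 − 74 = -138 lies outside [-128, 127].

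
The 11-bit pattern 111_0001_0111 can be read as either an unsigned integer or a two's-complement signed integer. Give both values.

Unsigned: 11100010111 = 1815.
Signed: MSB=1 → 1815 − 2048 = -233.

unsigned = 1815, signed = -233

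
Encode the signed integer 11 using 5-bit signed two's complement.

01011

11 is non-negative, so write it directly in 5 bits: 01011.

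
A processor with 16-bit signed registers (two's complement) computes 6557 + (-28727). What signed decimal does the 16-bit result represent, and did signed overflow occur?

-22170; no overflow

6557 → 0001100110011101
-28727 → 1000111111001001
  0001100110011101
+ 1000111111001001
= 1010100101100110
Result 1010100101100110: MSB = 1 → 43366 − 65536 = -22170.
Addends have opposite signs, so signed overflow cannot occur.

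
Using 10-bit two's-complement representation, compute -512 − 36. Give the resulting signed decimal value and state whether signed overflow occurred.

476; overflow

-512 → 1000000000
36 → 0000100100
Subtract via negate-and-add: invert 0000100100 + 1 = 1111011100 (i.e. -36).
  1000000000
+ 1111011100
= 0111011100  (discard carry-out 1)
Result 0111011100: MSB = 0 → value 476.
Both addends (after negating the subtrahend) are negative but the stored result is non-negative: signed overflow. The true value -512 − 36 = -548 lies outside [-512, 511].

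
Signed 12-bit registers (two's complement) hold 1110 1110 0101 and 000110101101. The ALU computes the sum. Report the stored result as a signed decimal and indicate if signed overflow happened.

146; no overflow

1110 1110 0101 → 111011100101 = -283 (signed)
000110101101 = 429 (signed)
  111011100101
+ 000110101101
= 000010010010  (discard carry-out 1)
Result 000010010010: MSB = 0 → value 146.
Addends have opposite signs, so signed overflow cannot occur.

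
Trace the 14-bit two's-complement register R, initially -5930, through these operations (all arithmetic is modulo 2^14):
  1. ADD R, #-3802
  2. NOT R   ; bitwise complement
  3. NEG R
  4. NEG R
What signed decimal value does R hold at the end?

Start: R = -5930 = 10100011010110.
R = -5930 + (-3802) = -9732; wraps to 6652 = 01100111111100
R = NOT 01100111111100 = 10011000000011 = -6653
R = −(-6653) = 6653 = 01100111111101
R = −(6653) = -6653 = 10011000000011

-6653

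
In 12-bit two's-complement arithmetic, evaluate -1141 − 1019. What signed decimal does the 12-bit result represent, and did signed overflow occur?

1936; overflow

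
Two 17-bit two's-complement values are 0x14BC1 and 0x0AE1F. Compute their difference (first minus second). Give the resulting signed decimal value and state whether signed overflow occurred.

0x14BC1 = 10100101111000001 = -46143 (signed)
0x0AE1F = 01010111000011111 = 44575 (signed)
Subtract via negate-and-add: invert 01010111000011111 + 1 = 10101000111100001 (i.e. -44575).
  10100101111000001
+ 10101000111100001
= 01001110110100010  (discard carry-out 1)
Result 01001110110100010: MSB = 0 → value 40354.
Both addends (after negating the subtrahend) are negative but the stored result is non-negative: signed overflow. The true value -46143 − 44575 = -90718 lies outside [-65536, 65535].

40354; overflow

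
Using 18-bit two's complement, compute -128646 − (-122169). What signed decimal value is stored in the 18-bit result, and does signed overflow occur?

-6477; no overflow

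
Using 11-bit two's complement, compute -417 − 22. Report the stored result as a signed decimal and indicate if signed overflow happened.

-439; no overflow

-417 → 11001011111
22 → 00000010110
Subtract via negate-and-add: invert 00000010110 + 1 = 11111101010 (i.e. -22).
  11001011111
+ 11111101010
= 11001001001  (discard carry-out 1)
Result 11001001001: MSB = 1 → 1609 − 2048 = -439.
Both addends (after negating the subtrahend) are negative and so is the stored result: no signed overflow.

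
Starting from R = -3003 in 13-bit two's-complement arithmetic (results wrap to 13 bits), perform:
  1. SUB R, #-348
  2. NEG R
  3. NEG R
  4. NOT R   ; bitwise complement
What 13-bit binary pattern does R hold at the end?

Start: R = -3003 = 1010001000101.
R = -3003 − (-348) = -2655 = 1010110100001
R = −(-2655) = 2655 = 0101001011111
R = −(2655) = -2655 = 1010110100001
R = NOT 1010110100001 = 0101001011110 = 2654

0101001011110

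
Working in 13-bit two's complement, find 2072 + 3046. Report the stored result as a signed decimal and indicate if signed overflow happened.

-3074; overflow

2072 → 0100000011000
3046 → 0101111100110
  0100000011000
+ 0101111100110
= 1001111111110
Result 1001111111110: MSB = 1 → 5118 − 8192 = -3074.
Both addends are non-negative but the stored result is negative: signed overflow. The true value 2072 + 3046 = 5118 lies outside [-4096, 4095].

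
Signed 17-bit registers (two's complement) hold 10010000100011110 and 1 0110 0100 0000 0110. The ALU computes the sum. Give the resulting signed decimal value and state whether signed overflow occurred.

34084; overflow

10010000100011110 = -57058 (signed)
1 0110 0100 0000 0110 → 10110010000000110 = -39930 (signed)
  10010000100011110
+ 10110010000000110
= 01000010100100100  (discard carry-out 1)
Result 01000010100100100: MSB = 0 → value 34084.
Both addends are negative but the stored result is non-negative: signed overflow. The true value -57058 + (-39930) = -96988 lies outside [-65536, 65535].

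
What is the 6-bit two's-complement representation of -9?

|-9| = 9 = 001001 in 6 bits.
Invert the bits: 110110. Add 1: 110111.

110111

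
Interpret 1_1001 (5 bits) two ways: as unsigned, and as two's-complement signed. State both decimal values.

Unsigned: 11001 = 25.
Signed: MSB=1 → 25 − 32 = -7.

unsigned = 25, signed = -7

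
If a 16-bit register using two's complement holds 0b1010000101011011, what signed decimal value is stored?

-24229

MSB is 1, so the value is negative.
Unsigned reading: 41307. Subtract 2^16 = 65536: 41307 − 65536 = -24229.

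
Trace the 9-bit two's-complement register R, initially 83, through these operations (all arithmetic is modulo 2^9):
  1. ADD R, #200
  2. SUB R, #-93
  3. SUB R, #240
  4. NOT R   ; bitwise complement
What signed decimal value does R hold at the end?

-137

Start: R = 83 = 001010011.
R = 83 + 200 = 283; wraps to -229 = 100011011
R = -229 − (-93) = -136 = 101111000
R = -136 − 240 = -376; wraps to 136 = 010001000
R = NOT 010001000 = 101110111 = -137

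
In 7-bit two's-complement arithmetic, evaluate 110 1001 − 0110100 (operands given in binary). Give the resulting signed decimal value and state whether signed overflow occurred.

110 1001 → 1101001 = -23 (signed)
0110100 = 52 (signed)
Subtract via negate-and-add: invert 0110100 + 1 = 1001100 (i.e. -52).
  1101001
+ 1001100
= 0110101  (discard carry-out 1)
Result 0110101: MSB = 0 → value 53.
Both addends (after negating the subtrahend) are negative but the stored result is non-negative: signed overflow. The true value -23 − 52 = -75 lies outside [-64, 63].

53; overflow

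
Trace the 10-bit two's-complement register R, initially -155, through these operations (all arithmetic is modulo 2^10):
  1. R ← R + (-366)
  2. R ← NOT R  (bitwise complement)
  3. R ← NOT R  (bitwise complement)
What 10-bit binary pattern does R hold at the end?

Start: R = -155 = 1101100101.
R = -155 + (-366) = -521; wraps to 503 = 0111110111
R = NOT 0111110111 = 1000001000 = -504
R = NOT 1000001000 = 0111110111 = 503

0111110111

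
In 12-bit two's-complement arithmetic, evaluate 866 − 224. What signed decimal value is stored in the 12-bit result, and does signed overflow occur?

866 → 001101100010
224 → 000011100000
Subtract via negate-and-add: invert 000011100000 + 1 = 111100100000 (i.e. -224).
  001101100010
+ 111100100000
= 001010000010  (discard carry-out 1)
Result 001010000010: MSB = 0 → value 642.
Addends (after negating the subtrahend) have opposite signs, so signed overflow cannot occur.

642; no overflow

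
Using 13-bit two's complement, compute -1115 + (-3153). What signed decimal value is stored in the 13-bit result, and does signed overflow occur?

-1115 → 1101110100101
-3153 → 1001110101111
  1101110100101
+ 1001110101111
= 0111101010100  (discard carry-out 1)
Result 0111101010100: MSB = 0 → value 3924.
Both addends are negative but the stored result is non-negative: signed overflow. The true value -1115 + (-3153) = -4268 lies outside [-4096, 4095].

3924; overflow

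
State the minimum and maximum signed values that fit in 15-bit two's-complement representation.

Minimum: −2^14 = -16384.
Maximum: 2^14 − 1 = 16383.

min = -16384, max = 16383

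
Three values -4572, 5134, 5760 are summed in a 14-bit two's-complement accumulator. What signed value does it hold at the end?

6322

-4572 + 5134 = 562 (00001000110010)
562 + 5760 = 6322 (01100010110010)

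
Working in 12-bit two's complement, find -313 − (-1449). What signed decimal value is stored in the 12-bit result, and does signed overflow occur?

1136; no overflow

-313 → 111011000111
-1449 → 101001010111
Subtract via negate-and-add: invert 101001010111 + 1 = 010110101001 (i.e. 1449).
  111011000111
+ 010110101001
= 010001110000  (discard carry-out 1)
Result 010001110000: MSB = 0 → value 1136.
Addends (after negating the subtrahend) have opposite signs, so signed overflow cannot occur.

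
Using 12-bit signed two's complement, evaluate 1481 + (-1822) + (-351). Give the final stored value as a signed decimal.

1481 + (-1822) = -341 (111010101011)
-341 + (-351) = -692 (110101001100)

-692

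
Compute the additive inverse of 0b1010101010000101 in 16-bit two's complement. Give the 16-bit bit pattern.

0101010101111011

Invert: 0101010101111010. Add 1: 0101010101111011.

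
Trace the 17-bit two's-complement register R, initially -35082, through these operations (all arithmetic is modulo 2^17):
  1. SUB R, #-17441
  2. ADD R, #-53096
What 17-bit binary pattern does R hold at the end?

Start: R = -35082 = 10111011011110110.
R = -35082 − (-17441) = -17641 = 11011101100010111
R = -17641 + (-53096) = -70737; wraps to 60335 = 01110101110101111

01110101110101111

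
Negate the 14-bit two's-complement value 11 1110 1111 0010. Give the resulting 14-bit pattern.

00000100001110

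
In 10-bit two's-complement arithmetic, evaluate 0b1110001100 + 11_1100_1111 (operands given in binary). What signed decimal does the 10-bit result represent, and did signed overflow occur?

0b1110001100 → 1110001100 = -116 (signed)
11_1100_1111 → 1111001111 = -49 (signed)
  1110001100
+ 1111001111
= 1101011011  (discard carry-out 1)
Result 1101011011: MSB = 1 → 859 − 1024 = -165.
Both addends are negative and so is the stored result: no signed overflow.

-165; no overflow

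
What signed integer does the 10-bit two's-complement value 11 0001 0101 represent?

-235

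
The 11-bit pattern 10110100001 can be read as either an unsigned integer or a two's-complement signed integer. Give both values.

unsigned = 1441, signed = -607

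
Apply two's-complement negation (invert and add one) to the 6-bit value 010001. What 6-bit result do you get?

101111

Invert: 101110. Add 1: 101111.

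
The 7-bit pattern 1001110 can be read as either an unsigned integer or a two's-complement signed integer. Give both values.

unsigned = 78, signed = -50

Unsigned: 1001110 = 78.
Signed: MSB=1 → 78 − 128 = -50.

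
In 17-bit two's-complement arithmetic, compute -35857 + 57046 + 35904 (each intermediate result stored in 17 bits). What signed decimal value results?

57093

-35857 + 57046 = 21189 (00101001011000101)
21189 + 35904 = 57093 (01101111100000101)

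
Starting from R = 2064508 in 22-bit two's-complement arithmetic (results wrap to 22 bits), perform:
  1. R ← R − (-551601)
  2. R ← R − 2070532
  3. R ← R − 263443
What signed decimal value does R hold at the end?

282134

Start: R = 2064508 = 0111111000000001111100.
R = 2064508 − (-551601) = 2616109; wraps to -1578195 = 1001111110101100101101
R = -1578195 − 2070532 = -3648727; wraps to 545577 = 0010000101001100101001
R = 545577 − 263443 = 282134 = 0001000100111000010110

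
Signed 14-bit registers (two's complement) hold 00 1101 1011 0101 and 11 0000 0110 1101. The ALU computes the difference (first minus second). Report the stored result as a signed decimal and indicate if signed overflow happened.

00 1101 1011 0101 → 00110110110101 = 3509 (signed)
11 0000 0110 1101 → 11000001101101 = -3987 (signed)
Subtract via negate-and-add: invert 11000001101101 + 1 = 00111110010011 (i.e. 3987).
  00110110110101
+ 00111110010011
= 01110101001000
Result 01110101001000: MSB = 0 → value 7496.
Both addends (after negating the subtrahend) are non-negative and so is the stored result: no signed overflow.

7496; no overflow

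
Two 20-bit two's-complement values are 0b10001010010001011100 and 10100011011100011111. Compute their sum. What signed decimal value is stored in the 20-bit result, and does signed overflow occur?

187259; overflow

0b10001010010001011100 → 10001010010001011100 = -482212 (signed)
10100011011100011111 = -379105 (signed)
  10001010010001011100
+ 10100011011100011111
= 00101101101101111011  (discard carry-out 1)
Result 00101101101101111011: MSB = 0 → value 187259.
Both addends are negative but the stored result is non-negative: signed overflow. The true value -482212 + (-379105) = -861317 lies outside [-524288, 524287].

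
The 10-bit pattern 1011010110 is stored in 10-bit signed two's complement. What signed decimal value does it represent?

-298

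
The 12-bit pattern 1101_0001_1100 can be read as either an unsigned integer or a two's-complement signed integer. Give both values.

Unsigned: 110100011100 = 3356.
Signed: MSB=1 → 3356 − 4096 = -740.

unsigned = 3356, signed = -740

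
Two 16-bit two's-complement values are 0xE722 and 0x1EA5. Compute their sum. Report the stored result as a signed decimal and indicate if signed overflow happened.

1479; no overflow

0xE722 = 1110011100100010 = -6366 (signed)
0x1EA5 = 0001111010100101 = 7845 (signed)
  1110011100100010
+ 0001111010100101
= 0000010111000111  (discard carry-out 1)
Result 0000010111000111: MSB = 0 → value 1479.
Addends have opposite signs, so signed overflow cannot occur.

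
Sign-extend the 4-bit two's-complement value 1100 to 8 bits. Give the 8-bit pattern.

11111100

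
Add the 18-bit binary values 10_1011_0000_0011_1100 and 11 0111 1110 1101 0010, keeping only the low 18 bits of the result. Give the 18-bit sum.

100010111100001110

  101011000000111100
+ 110111111011010010
= 100010111100001110  (discard carry-out 1)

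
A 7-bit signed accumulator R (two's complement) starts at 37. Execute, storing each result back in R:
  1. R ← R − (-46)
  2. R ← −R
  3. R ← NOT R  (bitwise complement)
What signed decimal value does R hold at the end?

-46

Start: R = 37 = 0100101.
R = 37 − (-46) = 83; wraps to -45 = 1010011
R = −(-45) = 45 = 0101101
R = NOT 0101101 = 1010010 = -46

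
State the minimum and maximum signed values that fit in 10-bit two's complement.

min = -512, max = 511

Minimum: −2^9 = -512.
Maximum: 2^9 − 1 = 511.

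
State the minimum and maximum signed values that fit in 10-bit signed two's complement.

min = -512, max = 511

Minimum: −2^9 = -512.
Maximum: 2^9 − 1 = 511.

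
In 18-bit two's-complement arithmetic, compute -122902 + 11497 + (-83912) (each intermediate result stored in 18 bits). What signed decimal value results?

66827

-122902 + 11497 = -111405 (100100110011010011)
-111405 + (-83912) = -195317 → wraps to 66827 (010000010100001011)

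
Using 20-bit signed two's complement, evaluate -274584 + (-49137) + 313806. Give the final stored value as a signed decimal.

-274584 + (-49137) = -323721 (10110000111101110111)
-323721 + 313806 = -9915 (11111101100101000101)

-9915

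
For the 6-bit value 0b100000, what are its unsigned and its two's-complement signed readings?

unsigned = 32, signed = -32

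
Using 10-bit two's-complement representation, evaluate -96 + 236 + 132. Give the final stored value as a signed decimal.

272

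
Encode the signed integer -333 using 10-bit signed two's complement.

1010110011

|-333| = 333 = 0101001101 in 10 bits.
Invert the bits: 1010110010. Add 1: 1010110011.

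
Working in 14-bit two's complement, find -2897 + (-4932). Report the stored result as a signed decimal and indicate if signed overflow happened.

-7829; no overflow

-2897 → 11010010101111
-4932 → 10110010111100
  11010010101111
+ 10110010111100
= 10000101101011  (discard carry-out 1)
Result 10000101101011: MSB = 1 → 8555 − 16384 = -7829.
Both addends are negative and so is the stored result: no signed overflow.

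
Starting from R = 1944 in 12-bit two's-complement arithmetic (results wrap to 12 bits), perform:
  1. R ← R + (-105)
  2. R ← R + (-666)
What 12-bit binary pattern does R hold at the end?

Start: R = 1944 = 011110011000.
R = 1944 + (-105) = 1839 = 011100101111
R = 1839 + (-666) = 1173 = 010010010101

010010010101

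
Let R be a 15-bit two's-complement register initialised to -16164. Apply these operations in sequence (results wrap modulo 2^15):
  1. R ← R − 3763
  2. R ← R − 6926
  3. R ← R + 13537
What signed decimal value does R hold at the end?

-13316

Start: R = -16164 = 100000011011100.
R = -16164 − 3763 = -19927; wraps to 12841 = 011001000101001
R = 12841 − 6926 = 5915 = 001011100011011
R = 5915 + 13537 = 19452; wraps to -13316 = 100101111111100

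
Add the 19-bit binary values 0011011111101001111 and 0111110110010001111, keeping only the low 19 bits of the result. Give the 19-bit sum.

  0011011111101001111
+ 0111110110010001111
= 1011010101111011110

1011010101111011110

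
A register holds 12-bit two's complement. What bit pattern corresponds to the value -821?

110011001011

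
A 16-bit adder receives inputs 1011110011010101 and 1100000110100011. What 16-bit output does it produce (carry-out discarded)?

  1011110011010101
+ 1100000110100011
= 0111111001111000  (discard carry-out 1)

0111111001111000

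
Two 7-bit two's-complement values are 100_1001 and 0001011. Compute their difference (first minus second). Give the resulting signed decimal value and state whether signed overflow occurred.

100_1001 → 1001001 = -55 (signed)
0001011 = 11 (signed)
Subtract via negate-and-add: invert 0001011 + 1 = 1110101 (i.e. -11).
  1001001
+ 1110101
= 0111110  (discard carry-out 1)
Result 0111110: MSB = 0 → value 62.
Both addends (after negating the subtrahend) are negative but the stored result is non-negative: signed overflow. The true value -55 − 11 = -66 lies outside [-64, 63].

62; overflow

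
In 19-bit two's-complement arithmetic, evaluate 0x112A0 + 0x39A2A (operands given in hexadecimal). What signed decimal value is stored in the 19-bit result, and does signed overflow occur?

-217910; overflow

0x112A0 = 0010001001010100000 = 70304 (signed)
0x39A2A = 0111001101000101010 = 236074 (signed)
  0010001001010100000
+ 0111001101000101010
= 1001010110011001010
Result 1001010110011001010: MSB = 1 → 306378 − 524288 = -217910.
Both addends are non-negative but the stored result is negative: signed overflow. The true value 70304 + 236074 = 306378 lies outside [-262144, 262143].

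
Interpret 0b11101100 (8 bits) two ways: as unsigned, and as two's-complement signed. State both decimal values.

Unsigned: 11101100 = 236.
Signed: MSB=1 → 236 − 256 = -20.

unsigned = 236, signed = -20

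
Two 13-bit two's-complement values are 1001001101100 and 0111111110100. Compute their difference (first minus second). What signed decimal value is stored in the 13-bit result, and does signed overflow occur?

1001001101100 = -3476 (signed)
0111111110100 = 4084 (signed)
Subtract via negate-and-add: invert 0111111110100 + 1 = 1000000001100 (i.e. -4084).
  1001001101100
+ 1000000001100
= 0001001111000  (discard carry-out 1)
Result 0001001111000: MSB = 0 → value 632.
Both addends (after negating the subtrahend) are negative but the stored result is non-negative: signed overflow. The true value -3476 − 4084 = -7560 lies outside [-4096, 4095].

632; overflow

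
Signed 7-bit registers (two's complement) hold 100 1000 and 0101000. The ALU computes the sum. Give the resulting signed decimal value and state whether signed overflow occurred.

100 1000 → 1001000 = -56 (signed)
0101000 = 40 (signed)
  1001000
+ 0101000
= 1110000
Result 1110000: MSB = 1 → 112 − 128 = -16.
Addends have opposite signs, so signed overflow cannot occur.

-16; no overflow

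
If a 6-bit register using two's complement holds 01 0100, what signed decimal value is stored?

20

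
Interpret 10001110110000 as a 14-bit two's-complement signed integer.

-7248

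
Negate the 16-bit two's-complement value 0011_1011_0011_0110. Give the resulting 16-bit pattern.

1100010011001010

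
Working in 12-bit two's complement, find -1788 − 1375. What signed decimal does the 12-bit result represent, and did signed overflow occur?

-1788 → 100100000100
1375 → 010101011111
Subtract via negate-and-add: invert 010101011111 + 1 = 101010100001 (i.e. -1375).
  100100000100
+ 101010100001
= 001110100101  (discard carry-out 1)
Result 001110100101: MSB = 0 → value 933.
Both addends (after negating the subtrahend) are negative but the stored result is non-negative: signed overflow. The true value -1788 − 1375 = -3163 lies outside [-2048, 2047].

933; overflow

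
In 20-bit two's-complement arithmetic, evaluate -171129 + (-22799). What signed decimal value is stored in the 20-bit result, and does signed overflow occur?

-171129 → 11010110001110000111
-22799 → 11111010011011110001
  11010110001110000111
+ 11111010011011110001
= 11010000101001111000  (discard carry-out 1)
Result 11010000101001111000: MSB = 1 → 854648 − 1048576 = -193928.
Both addends are negative and so is the stored result: no signed overflow.

-193928; no overflow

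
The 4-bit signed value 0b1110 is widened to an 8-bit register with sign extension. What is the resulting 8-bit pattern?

11111110

MSB of 1110 is 1; replicate it into the new high bits.
1111|1110 → 11111110 (still -2).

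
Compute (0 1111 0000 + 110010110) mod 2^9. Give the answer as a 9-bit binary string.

  011110000
+ 110010110
= 010000110  (discard carry-out 1)

010000110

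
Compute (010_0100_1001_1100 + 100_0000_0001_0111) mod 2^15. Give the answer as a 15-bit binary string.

  010010010011100
+ 100000000010111
= 110010010110011

110010010110011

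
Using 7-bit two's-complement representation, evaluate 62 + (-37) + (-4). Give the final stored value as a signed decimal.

21

62 + (-37) = 25 (0011001)
25 + (-4) = 21 (0010101)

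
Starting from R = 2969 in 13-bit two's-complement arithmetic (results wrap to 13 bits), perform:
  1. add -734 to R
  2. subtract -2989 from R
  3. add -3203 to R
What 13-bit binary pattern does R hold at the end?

0011111100101

Start: R = 2969 = 0101110011001.
R = 2969 + (-734) = 2235 = 0100010111011
R = 2235 − (-2989) = 5224; wraps to -2968 = 1010001101000
R = -2968 + (-3203) = -6171; wraps to 2021 = 0011111100101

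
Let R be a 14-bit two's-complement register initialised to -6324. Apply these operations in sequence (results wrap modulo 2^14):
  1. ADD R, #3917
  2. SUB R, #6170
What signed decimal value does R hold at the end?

7807

Start: R = -6324 = 10011101001100.
R = -6324 + 3917 = -2407 = 11011010011001
R = -2407 − 6170 = -8577; wraps to 7807 = 01111001111111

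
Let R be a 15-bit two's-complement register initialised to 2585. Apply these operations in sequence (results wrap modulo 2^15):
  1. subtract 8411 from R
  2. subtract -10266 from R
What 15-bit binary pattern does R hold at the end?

001000101011000

Start: R = 2585 = 000101000011001.
R = 2585 − 8411 = -5826 = 110100100111110
R = -5826 − (-10266) = 4440 = 001000101011000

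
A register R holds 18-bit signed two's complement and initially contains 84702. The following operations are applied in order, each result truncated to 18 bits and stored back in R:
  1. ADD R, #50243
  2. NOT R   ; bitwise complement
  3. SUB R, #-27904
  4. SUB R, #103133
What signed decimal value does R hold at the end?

51969

Start: R = 84702 = 010100101011011110.
R = 84702 + 50243 = 134945; wraps to -127199 = 100000111100100001
R = NOT 100000111100100001 = 011111000011011110 = 127198
R = 127198 − (-27904) = 155102; wraps to -107042 = 100101110111011110
R = -107042 − 103133 = -210175; wraps to 51969 = 001100101100000001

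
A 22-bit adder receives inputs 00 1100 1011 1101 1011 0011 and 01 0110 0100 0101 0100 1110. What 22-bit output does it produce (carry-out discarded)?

  0011001011110110110011
+ 0101100100010101001110
= 1000110000001100000001

1000110000001100000001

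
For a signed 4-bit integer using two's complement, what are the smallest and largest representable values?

Minimum: −2^3 = -8.
Maximum: 2^3 − 1 = 7.

min = -8, max = 7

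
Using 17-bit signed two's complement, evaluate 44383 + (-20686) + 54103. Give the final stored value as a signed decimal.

44383 + (-20686) = 23697 (00101110010010001)
23697 + 54103 = 77800 → wraps to -53272 (10010111111101000)

-53272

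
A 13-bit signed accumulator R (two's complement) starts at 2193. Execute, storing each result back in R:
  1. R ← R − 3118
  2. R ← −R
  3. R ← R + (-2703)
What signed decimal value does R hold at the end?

Start: R = 2193 = 0100010010001.
R = 2193 − 3118 = -925 = 1110001100011
R = −(-925) = 925 = 0001110011101
R = 925 + (-2703) = -1778 = 1100100001110

-1778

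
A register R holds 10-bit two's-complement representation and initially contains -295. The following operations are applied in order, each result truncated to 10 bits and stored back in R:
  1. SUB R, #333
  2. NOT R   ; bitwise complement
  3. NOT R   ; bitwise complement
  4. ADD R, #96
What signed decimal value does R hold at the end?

492

Start: R = -295 = 1011011001.
R = -295 − 333 = -628; wraps to 396 = 0110001100
R = NOT 0110001100 = 1001110011 = -397
R = NOT 1001110011 = 0110001100 = 396
R = 396 + 96 = 492 = 0111101100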